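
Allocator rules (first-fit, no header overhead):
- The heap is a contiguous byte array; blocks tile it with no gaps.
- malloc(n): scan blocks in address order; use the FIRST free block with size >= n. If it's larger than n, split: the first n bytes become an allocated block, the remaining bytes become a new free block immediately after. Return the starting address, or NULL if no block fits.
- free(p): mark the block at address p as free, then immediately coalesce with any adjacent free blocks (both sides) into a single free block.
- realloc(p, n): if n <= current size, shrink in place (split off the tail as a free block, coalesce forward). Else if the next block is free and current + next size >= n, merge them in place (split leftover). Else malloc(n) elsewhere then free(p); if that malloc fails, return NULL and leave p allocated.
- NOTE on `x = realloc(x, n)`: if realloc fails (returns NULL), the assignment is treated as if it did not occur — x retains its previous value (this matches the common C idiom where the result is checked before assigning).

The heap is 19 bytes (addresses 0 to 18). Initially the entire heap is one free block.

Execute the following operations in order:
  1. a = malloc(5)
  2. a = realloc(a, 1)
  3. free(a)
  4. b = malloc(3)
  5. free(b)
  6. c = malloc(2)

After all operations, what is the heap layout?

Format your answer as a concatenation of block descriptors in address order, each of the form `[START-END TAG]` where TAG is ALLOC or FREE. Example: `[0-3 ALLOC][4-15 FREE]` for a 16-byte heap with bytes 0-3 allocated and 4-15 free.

Op 1: a = malloc(5) -> a = 0; heap: [0-4 ALLOC][5-18 FREE]
Op 2: a = realloc(a, 1) -> a = 0; heap: [0-0 ALLOC][1-18 FREE]
Op 3: free(a) -> (freed a); heap: [0-18 FREE]
Op 4: b = malloc(3) -> b = 0; heap: [0-2 ALLOC][3-18 FREE]
Op 5: free(b) -> (freed b); heap: [0-18 FREE]
Op 6: c = malloc(2) -> c = 0; heap: [0-1 ALLOC][2-18 FREE]

Answer: [0-1 ALLOC][2-18 FREE]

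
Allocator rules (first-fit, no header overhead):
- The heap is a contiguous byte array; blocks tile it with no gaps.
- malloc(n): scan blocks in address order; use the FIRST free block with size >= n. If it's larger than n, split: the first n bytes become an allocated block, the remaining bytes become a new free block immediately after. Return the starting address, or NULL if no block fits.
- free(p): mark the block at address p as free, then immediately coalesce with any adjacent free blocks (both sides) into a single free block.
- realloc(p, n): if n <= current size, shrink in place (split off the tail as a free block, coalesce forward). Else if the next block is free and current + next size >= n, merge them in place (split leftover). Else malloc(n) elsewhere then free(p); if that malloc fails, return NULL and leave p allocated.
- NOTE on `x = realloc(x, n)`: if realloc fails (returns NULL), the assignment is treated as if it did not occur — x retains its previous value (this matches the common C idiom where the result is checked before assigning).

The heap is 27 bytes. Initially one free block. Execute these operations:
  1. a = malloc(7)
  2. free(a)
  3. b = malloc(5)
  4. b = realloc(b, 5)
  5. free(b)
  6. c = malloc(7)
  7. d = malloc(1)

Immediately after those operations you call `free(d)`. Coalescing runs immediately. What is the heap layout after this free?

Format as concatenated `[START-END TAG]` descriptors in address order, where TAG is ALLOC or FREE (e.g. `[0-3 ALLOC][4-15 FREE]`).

Op 1: a = malloc(7) -> a = 0; heap: [0-6 ALLOC][7-26 FREE]
Op 2: free(a) -> (freed a); heap: [0-26 FREE]
Op 3: b = malloc(5) -> b = 0; heap: [0-4 ALLOC][5-26 FREE]
Op 4: b = realloc(b, 5) -> b = 0; heap: [0-4 ALLOC][5-26 FREE]
Op 5: free(b) -> (freed b); heap: [0-26 FREE]
Op 6: c = malloc(7) -> c = 0; heap: [0-6 ALLOC][7-26 FREE]
Op 7: d = malloc(1) -> d = 7; heap: [0-6 ALLOC][7-7 ALLOC][8-26 FREE]
free(d): d = 7 -> block [7-7 ALLOC]; mark free, coalesce with adjacent free neighbors -> [0-6 ALLOC][7-26 FREE]

Answer: [0-6 ALLOC][7-26 FREE]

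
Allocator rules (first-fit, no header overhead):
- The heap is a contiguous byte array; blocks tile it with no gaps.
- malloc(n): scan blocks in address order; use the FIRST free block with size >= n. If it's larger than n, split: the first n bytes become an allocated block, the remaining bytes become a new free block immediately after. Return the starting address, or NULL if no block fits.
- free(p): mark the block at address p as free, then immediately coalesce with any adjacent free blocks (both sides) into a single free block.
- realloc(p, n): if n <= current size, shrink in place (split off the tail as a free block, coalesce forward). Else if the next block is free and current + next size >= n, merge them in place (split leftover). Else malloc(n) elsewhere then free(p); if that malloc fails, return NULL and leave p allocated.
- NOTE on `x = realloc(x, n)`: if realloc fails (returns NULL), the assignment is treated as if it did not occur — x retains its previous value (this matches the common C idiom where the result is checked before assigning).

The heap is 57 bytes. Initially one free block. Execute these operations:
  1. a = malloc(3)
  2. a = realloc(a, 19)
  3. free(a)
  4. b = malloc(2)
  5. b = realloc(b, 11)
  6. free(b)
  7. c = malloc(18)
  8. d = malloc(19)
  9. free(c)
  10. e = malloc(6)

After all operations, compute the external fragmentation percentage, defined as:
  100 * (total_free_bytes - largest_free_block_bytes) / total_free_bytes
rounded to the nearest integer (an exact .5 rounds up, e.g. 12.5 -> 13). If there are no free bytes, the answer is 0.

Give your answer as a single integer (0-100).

Answer: 38

Derivation:
Op 1: a = malloc(3) -> a = 0; heap: [0-2 ALLOC][3-56 FREE]
Op 2: a = realloc(a, 19) -> a = 0; heap: [0-18 ALLOC][19-56 FREE]
Op 3: free(a) -> (freed a); heap: [0-56 FREE]
Op 4: b = malloc(2) -> b = 0; heap: [0-1 ALLOC][2-56 FREE]
Op 5: b = realloc(b, 11) -> b = 0; heap: [0-10 ALLOC][11-56 FREE]
Op 6: free(b) -> (freed b); heap: [0-56 FREE]
Op 7: c = malloc(18) -> c = 0; heap: [0-17 ALLOC][18-56 FREE]
Op 8: d = malloc(19) -> d = 18; heap: [0-17 ALLOC][18-36 ALLOC][37-56 FREE]
Op 9: free(c) -> (freed c); heap: [0-17 FREE][18-36 ALLOC][37-56 FREE]
Op 10: e = malloc(6) -> e = 0; heap: [0-5 ALLOC][6-17 FREE][18-36 ALLOC][37-56 FREE]
Free blocks: [12 20] total_free=32 largest=20 -> 100*(32-20)/32 = 1200/32 = 37.5 -> rounds to 38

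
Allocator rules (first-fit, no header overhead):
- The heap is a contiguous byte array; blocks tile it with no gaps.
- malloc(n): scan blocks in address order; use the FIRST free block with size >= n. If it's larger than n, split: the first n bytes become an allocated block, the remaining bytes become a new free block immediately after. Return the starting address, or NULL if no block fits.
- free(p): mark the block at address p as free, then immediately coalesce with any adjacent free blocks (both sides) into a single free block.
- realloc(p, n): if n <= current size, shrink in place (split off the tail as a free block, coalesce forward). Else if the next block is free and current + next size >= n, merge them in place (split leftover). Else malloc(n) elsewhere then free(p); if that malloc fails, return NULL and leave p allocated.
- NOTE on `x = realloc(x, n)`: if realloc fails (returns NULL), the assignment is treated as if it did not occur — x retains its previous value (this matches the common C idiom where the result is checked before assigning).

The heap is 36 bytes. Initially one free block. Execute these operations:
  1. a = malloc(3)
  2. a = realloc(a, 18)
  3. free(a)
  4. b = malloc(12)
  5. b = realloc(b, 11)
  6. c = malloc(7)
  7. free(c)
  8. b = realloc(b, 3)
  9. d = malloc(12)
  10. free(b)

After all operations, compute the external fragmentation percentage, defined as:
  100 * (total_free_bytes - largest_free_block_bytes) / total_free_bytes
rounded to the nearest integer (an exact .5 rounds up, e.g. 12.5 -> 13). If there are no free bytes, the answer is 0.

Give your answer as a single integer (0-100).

Op 1: a = malloc(3) -> a = 0; heap: [0-2 ALLOC][3-35 FREE]
Op 2: a = realloc(a, 18) -> a = 0; heap: [0-17 ALLOC][18-35 FREE]
Op 3: free(a) -> (freed a); heap: [0-35 FREE]
Op 4: b = malloc(12) -> b = 0; heap: [0-11 ALLOC][12-35 FREE]
Op 5: b = realloc(b, 11) -> b = 0; heap: [0-10 ALLOC][11-35 FREE]
Op 6: c = malloc(7) -> c = 11; heap: [0-10 ALLOC][11-17 ALLOC][18-35 FREE]
Op 7: free(c) -> (freed c); heap: [0-10 ALLOC][11-35 FREE]
Op 8: b = realloc(b, 3) -> b = 0; heap: [0-2 ALLOC][3-35 FREE]
Op 9: d = malloc(12) -> d = 3; heap: [0-2 ALLOC][3-14 ALLOC][15-35 FREE]
Op 10: free(b) -> (freed b); heap: [0-2 FREE][3-14 ALLOC][15-35 FREE]
Free blocks: [3 21] total_free=24 largest=21 -> 100*(24-21)/24 = 300/24 = 12.5 -> rounds to 13

Answer: 13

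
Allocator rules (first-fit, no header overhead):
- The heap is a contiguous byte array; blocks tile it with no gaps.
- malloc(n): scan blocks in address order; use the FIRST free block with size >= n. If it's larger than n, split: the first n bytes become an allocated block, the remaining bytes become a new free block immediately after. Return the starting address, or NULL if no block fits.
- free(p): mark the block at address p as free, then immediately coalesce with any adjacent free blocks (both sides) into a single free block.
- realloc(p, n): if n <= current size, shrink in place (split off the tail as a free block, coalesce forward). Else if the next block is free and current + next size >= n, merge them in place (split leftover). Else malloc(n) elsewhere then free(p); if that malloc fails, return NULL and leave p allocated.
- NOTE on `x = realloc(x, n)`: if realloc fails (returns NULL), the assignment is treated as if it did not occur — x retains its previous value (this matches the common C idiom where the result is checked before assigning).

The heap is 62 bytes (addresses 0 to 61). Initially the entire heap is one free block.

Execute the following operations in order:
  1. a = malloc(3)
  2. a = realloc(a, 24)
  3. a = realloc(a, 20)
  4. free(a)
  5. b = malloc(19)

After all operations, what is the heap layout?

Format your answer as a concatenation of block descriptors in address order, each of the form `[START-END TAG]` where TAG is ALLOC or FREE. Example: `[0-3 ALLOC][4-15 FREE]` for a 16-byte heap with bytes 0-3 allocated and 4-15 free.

Answer: [0-18 ALLOC][19-61 FREE]

Derivation:
Op 1: a = malloc(3) -> a = 0; heap: [0-2 ALLOC][3-61 FREE]
Op 2: a = realloc(a, 24) -> a = 0; heap: [0-23 ALLOC][24-61 FREE]
Op 3: a = realloc(a, 20) -> a = 0; heap: [0-19 ALLOC][20-61 FREE]
Op 4: free(a) -> (freed a); heap: [0-61 FREE]
Op 5: b = malloc(19) -> b = 0; heap: [0-18 ALLOC][19-61 FREE]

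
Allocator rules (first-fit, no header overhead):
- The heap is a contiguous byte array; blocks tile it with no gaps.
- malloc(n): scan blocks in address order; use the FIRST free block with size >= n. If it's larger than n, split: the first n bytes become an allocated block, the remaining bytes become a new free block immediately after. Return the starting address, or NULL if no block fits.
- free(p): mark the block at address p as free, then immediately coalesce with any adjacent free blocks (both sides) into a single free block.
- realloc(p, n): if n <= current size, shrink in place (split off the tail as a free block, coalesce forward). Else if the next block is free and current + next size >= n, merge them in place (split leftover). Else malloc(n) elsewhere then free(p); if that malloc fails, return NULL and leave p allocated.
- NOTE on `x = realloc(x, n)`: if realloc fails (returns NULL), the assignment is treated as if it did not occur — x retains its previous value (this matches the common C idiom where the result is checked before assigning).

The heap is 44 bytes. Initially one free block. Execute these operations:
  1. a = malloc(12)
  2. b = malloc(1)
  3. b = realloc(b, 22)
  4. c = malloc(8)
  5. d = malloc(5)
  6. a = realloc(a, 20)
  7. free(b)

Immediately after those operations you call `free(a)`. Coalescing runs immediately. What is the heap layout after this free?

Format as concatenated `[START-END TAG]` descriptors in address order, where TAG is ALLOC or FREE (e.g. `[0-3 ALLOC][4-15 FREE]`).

Op 1: a = malloc(12) -> a = 0; heap: [0-11 ALLOC][12-43 FREE]
Op 2: b = malloc(1) -> b = 12; heap: [0-11 ALLOC][12-12 ALLOC][13-43 FREE]
Op 3: b = realloc(b, 22) -> b = 12; heap: [0-11 ALLOC][12-33 ALLOC][34-43 FREE]
Op 4: c = malloc(8) -> c = 34; heap: [0-11 ALLOC][12-33 ALLOC][34-41 ALLOC][42-43 FREE]
Op 5: d = malloc(5) -> d = NULL; heap: [0-11 ALLOC][12-33 ALLOC][34-41 ALLOC][42-43 FREE]
Op 6: a = realloc(a, 20) -> NULL (a unchanged); heap: [0-11 ALLOC][12-33 ALLOC][34-41 ALLOC][42-43 FREE]
Op 7: free(b) -> (freed b); heap: [0-11 ALLOC][12-33 FREE][34-41 ALLOC][42-43 FREE]
free(a): a = 0 -> block [0-11 ALLOC]; mark free, coalesce with adjacent free neighbors -> [0-33 FREE][34-41 ALLOC][42-43 FREE]

Answer: [0-33 FREE][34-41 ALLOC][42-43 FREE]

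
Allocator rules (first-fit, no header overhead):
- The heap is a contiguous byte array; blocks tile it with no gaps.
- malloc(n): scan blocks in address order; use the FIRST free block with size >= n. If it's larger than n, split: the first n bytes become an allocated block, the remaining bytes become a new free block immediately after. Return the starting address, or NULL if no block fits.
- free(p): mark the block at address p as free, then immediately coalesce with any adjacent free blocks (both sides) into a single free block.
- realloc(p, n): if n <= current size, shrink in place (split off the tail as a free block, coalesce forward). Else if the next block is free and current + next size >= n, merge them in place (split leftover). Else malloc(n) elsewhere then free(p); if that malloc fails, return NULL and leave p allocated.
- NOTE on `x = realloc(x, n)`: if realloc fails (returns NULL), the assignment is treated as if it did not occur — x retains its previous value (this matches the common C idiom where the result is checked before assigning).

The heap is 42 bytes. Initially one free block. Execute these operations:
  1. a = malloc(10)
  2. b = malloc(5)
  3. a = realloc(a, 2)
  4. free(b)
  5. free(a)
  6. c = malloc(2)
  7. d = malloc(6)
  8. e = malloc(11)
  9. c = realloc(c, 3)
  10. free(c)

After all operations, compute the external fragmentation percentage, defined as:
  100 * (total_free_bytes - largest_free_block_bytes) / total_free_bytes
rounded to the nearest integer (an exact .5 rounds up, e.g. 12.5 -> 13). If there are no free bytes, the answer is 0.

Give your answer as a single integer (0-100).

Op 1: a = malloc(10) -> a = 0; heap: [0-9 ALLOC][10-41 FREE]
Op 2: b = malloc(5) -> b = 10; heap: [0-9 ALLOC][10-14 ALLOC][15-41 FREE]
Op 3: a = realloc(a, 2) -> a = 0; heap: [0-1 ALLOC][2-9 FREE][10-14 ALLOC][15-41 FREE]
Op 4: free(b) -> (freed b); heap: [0-1 ALLOC][2-41 FREE]
Op 5: free(a) -> (freed a); heap: [0-41 FREE]
Op 6: c = malloc(2) -> c = 0; heap: [0-1 ALLOC][2-41 FREE]
Op 7: d = malloc(6) -> d = 2; heap: [0-1 ALLOC][2-7 ALLOC][8-41 FREE]
Op 8: e = malloc(11) -> e = 8; heap: [0-1 ALLOC][2-7 ALLOC][8-18 ALLOC][19-41 FREE]
Op 9: c = realloc(c, 3) -> c = 19; heap: [0-1 FREE][2-7 ALLOC][8-18 ALLOC][19-21 ALLOC][22-41 FREE]
Op 10: free(c) -> (freed c); heap: [0-1 FREE][2-7 ALLOC][8-18 ALLOC][19-41 FREE]
Free blocks: [2 23] total_free=25 largest=23 -> 100*(25-23)/25 = 200/25 = 8

Answer: 8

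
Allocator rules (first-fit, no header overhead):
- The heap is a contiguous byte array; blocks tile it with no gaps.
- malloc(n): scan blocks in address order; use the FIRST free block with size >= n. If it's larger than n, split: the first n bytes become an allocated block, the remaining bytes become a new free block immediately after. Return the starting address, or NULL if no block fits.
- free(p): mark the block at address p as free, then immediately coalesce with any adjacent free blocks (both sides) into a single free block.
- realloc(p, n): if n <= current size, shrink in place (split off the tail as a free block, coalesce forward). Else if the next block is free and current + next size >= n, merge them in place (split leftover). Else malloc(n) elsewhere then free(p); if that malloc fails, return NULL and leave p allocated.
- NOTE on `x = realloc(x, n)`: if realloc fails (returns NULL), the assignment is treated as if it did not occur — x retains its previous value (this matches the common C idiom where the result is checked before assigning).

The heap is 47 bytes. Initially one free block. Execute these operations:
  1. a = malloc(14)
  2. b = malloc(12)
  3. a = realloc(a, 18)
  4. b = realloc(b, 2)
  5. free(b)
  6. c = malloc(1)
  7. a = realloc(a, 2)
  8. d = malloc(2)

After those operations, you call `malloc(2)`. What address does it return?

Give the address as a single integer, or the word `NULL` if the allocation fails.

Answer: 3

Derivation:
Op 1: a = malloc(14) -> a = 0; heap: [0-13 ALLOC][14-46 FREE]
Op 2: b = malloc(12) -> b = 14; heap: [0-13 ALLOC][14-25 ALLOC][26-46 FREE]
Op 3: a = realloc(a, 18) -> a = 26; heap: [0-13 FREE][14-25 ALLOC][26-43 ALLOC][44-46 FREE]
Op 4: b = realloc(b, 2) -> b = 14; heap: [0-13 FREE][14-15 ALLOC][16-25 FREE][26-43 ALLOC][44-46 FREE]
Op 5: free(b) -> (freed b); heap: [0-25 FREE][26-43 ALLOC][44-46 FREE]
Op 6: c = malloc(1) -> c = 0; heap: [0-0 ALLOC][1-25 FREE][26-43 ALLOC][44-46 FREE]
Op 7: a = realloc(a, 2) -> a = 26; heap: [0-0 ALLOC][1-25 FREE][26-27 ALLOC][28-46 FREE]
Op 8: d = malloc(2) -> d = 1; heap: [0-0 ALLOC][1-2 ALLOC][3-25 FREE][26-27 ALLOC][28-46 FREE]
malloc(2): first-fit scan over [0-0 ALLOC][1-2 ALLOC][3-25 FREE][26-27 ALLOC][28-46 FREE] -> 3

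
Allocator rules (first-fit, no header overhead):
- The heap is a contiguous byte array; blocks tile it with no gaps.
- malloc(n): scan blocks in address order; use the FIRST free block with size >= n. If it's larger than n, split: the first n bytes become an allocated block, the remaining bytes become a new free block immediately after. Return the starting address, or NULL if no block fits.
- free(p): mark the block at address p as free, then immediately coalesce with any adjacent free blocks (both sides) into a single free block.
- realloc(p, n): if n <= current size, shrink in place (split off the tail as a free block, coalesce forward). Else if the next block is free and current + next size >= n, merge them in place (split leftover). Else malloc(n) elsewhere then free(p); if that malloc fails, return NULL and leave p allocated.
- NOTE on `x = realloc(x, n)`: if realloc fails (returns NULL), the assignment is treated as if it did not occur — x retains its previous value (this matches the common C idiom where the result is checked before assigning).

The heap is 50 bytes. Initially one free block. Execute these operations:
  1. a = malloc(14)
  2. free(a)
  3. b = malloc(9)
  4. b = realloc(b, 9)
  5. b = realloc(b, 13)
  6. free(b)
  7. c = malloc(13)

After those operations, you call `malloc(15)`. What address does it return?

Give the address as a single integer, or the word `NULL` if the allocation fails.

Answer: 13

Derivation:
Op 1: a = malloc(14) -> a = 0; heap: [0-13 ALLOC][14-49 FREE]
Op 2: free(a) -> (freed a); heap: [0-49 FREE]
Op 3: b = malloc(9) -> b = 0; heap: [0-8 ALLOC][9-49 FREE]
Op 4: b = realloc(b, 9) -> b = 0; heap: [0-8 ALLOC][9-49 FREE]
Op 5: b = realloc(b, 13) -> b = 0; heap: [0-12 ALLOC][13-49 FREE]
Op 6: free(b) -> (freed b); heap: [0-49 FREE]
Op 7: c = malloc(13) -> c = 0; heap: [0-12 ALLOC][13-49 FREE]
malloc(15): first-fit scan over [0-12 ALLOC][13-49 FREE] -> 13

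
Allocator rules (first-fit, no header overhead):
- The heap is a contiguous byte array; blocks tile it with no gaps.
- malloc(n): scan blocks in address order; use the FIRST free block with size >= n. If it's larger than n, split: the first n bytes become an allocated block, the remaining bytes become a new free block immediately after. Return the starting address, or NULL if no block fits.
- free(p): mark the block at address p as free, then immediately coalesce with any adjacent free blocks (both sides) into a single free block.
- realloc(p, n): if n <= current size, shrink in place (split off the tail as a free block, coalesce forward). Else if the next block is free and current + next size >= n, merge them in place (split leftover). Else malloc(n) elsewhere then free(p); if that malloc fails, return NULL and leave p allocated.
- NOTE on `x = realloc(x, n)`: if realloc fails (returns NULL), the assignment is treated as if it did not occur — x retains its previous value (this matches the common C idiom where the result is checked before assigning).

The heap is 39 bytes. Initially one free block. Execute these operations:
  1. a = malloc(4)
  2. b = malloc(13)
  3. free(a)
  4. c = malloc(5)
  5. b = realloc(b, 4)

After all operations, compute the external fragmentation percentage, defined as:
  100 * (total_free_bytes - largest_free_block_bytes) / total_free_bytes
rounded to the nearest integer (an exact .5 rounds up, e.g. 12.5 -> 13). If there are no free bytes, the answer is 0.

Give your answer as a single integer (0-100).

Answer: 43

Derivation:
Op 1: a = malloc(4) -> a = 0; heap: [0-3 ALLOC][4-38 FREE]
Op 2: b = malloc(13) -> b = 4; heap: [0-3 ALLOC][4-16 ALLOC][17-38 FREE]
Op 3: free(a) -> (freed a); heap: [0-3 FREE][4-16 ALLOC][17-38 FREE]
Op 4: c = malloc(5) -> c = 17; heap: [0-3 FREE][4-16 ALLOC][17-21 ALLOC][22-38 FREE]
Op 5: b = realloc(b, 4) -> b = 4; heap: [0-3 FREE][4-7 ALLOC][8-16 FREE][17-21 ALLOC][22-38 FREE]
Free blocks: [4 9 17] total_free=30 largest=17 -> 100*(30-17)/30 = 1300/30 ≈ 43.333 -> rounds to 43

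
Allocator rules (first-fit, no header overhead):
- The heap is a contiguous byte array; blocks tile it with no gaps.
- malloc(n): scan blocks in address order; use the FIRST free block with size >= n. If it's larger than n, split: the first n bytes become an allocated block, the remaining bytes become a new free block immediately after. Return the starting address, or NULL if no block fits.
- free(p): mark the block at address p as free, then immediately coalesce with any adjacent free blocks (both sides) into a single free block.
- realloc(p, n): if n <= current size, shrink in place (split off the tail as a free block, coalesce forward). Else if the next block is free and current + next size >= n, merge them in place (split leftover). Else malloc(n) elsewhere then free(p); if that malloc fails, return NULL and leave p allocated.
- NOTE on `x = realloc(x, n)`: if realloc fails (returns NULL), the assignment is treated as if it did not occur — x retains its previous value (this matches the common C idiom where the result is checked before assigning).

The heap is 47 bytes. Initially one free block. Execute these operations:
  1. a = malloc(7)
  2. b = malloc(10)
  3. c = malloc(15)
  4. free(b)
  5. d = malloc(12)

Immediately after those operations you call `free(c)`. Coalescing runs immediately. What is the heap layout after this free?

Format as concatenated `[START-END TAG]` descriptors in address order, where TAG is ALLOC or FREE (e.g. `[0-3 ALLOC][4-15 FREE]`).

Answer: [0-6 ALLOC][7-31 FREE][32-43 ALLOC][44-46 FREE]

Derivation:
Op 1: a = malloc(7) -> a = 0; heap: [0-6 ALLOC][7-46 FREE]
Op 2: b = malloc(10) -> b = 7; heap: [0-6 ALLOC][7-16 ALLOC][17-46 FREE]
Op 3: c = malloc(15) -> c = 17; heap: [0-6 ALLOC][7-16 ALLOC][17-31 ALLOC][32-46 FREE]
Op 4: free(b) -> (freed b); heap: [0-6 ALLOC][7-16 FREE][17-31 ALLOC][32-46 FREE]
Op 5: d = malloc(12) -> d = 32; heap: [0-6 ALLOC][7-16 FREE][17-31 ALLOC][32-43 ALLOC][44-46 FREE]
free(c): c = 17 -> block [17-31 ALLOC]; mark free, coalesce with adjacent free neighbors -> [0-6 ALLOC][7-31 FREE][32-43 ALLOC][44-46 FREE]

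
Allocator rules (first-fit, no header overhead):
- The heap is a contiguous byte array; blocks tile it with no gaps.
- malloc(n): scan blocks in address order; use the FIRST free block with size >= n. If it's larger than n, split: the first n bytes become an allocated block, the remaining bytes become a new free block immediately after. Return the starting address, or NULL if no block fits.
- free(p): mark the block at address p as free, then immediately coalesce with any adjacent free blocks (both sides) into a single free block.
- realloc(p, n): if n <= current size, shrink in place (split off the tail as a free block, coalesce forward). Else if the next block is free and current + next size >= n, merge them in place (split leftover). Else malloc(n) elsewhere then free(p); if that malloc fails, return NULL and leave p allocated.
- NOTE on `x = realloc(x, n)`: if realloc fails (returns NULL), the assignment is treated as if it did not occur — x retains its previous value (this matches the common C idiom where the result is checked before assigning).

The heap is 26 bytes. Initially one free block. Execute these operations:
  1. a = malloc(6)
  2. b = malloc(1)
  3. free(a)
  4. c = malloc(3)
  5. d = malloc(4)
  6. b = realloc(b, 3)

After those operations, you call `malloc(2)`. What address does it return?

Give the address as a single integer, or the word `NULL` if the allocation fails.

Answer: 11

Derivation:
Op 1: a = malloc(6) -> a = 0; heap: [0-5 ALLOC][6-25 FREE]
Op 2: b = malloc(1) -> b = 6; heap: [0-5 ALLOC][6-6 ALLOC][7-25 FREE]
Op 3: free(a) -> (freed a); heap: [0-5 FREE][6-6 ALLOC][7-25 FREE]
Op 4: c = malloc(3) -> c = 0; heap: [0-2 ALLOC][3-5 FREE][6-6 ALLOC][7-25 FREE]
Op 5: d = malloc(4) -> d = 7; heap: [0-2 ALLOC][3-5 FREE][6-6 ALLOC][7-10 ALLOC][11-25 FREE]
Op 6: b = realloc(b, 3) -> b = 3; heap: [0-2 ALLOC][3-5 ALLOC][6-6 FREE][7-10 ALLOC][11-25 FREE]
malloc(2): first-fit scan over [0-2 ALLOC][3-5 ALLOC][6-6 FREE][7-10 ALLOC][11-25 FREE] -> 11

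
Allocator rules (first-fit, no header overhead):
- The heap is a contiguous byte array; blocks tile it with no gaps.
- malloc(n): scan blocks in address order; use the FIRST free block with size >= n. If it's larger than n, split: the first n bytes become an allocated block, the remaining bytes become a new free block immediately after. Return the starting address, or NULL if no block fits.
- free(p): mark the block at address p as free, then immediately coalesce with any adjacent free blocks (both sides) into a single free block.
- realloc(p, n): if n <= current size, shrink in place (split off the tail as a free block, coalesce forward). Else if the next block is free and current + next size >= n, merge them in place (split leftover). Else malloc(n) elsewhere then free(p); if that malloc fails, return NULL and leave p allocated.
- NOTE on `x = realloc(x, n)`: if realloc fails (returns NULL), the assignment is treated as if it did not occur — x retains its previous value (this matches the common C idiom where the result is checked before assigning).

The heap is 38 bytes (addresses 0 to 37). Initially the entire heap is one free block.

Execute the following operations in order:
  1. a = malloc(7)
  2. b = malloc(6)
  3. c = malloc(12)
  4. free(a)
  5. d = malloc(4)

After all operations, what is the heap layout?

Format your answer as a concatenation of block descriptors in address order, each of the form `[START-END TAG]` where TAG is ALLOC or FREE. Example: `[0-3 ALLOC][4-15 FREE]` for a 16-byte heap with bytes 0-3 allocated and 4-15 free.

Answer: [0-3 ALLOC][4-6 FREE][7-12 ALLOC][13-24 ALLOC][25-37 FREE]

Derivation:
Op 1: a = malloc(7) -> a = 0; heap: [0-6 ALLOC][7-37 FREE]
Op 2: b = malloc(6) -> b = 7; heap: [0-6 ALLOC][7-12 ALLOC][13-37 FREE]
Op 3: c = malloc(12) -> c = 13; heap: [0-6 ALLOC][7-12 ALLOC][13-24 ALLOC][25-37 FREE]
Op 4: free(a) -> (freed a); heap: [0-6 FREE][7-12 ALLOC][13-24 ALLOC][25-37 FREE]
Op 5: d = malloc(4) -> d = 0; heap: [0-3 ALLOC][4-6 FREE][7-12 ALLOC][13-24 ALLOC][25-37 FREE]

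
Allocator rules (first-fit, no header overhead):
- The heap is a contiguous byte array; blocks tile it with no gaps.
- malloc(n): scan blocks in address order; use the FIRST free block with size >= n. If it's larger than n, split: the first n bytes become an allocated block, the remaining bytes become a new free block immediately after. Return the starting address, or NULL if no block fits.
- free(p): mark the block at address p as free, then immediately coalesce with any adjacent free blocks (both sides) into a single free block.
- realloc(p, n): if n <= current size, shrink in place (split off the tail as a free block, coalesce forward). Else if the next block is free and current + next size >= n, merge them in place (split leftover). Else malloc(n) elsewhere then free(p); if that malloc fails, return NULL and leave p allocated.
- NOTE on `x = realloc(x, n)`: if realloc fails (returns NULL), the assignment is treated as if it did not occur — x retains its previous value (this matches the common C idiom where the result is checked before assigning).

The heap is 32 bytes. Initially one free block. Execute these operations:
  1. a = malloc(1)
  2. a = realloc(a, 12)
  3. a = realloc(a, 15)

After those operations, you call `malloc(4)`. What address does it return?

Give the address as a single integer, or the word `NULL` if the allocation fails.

Op 1: a = malloc(1) -> a = 0; heap: [0-0 ALLOC][1-31 FREE]
Op 2: a = realloc(a, 12) -> a = 0; heap: [0-11 ALLOC][12-31 FREE]
Op 3: a = realloc(a, 15) -> a = 0; heap: [0-14 ALLOC][15-31 FREE]
malloc(4): first-fit scan over [0-14 ALLOC][15-31 FREE] -> 15

Answer: 15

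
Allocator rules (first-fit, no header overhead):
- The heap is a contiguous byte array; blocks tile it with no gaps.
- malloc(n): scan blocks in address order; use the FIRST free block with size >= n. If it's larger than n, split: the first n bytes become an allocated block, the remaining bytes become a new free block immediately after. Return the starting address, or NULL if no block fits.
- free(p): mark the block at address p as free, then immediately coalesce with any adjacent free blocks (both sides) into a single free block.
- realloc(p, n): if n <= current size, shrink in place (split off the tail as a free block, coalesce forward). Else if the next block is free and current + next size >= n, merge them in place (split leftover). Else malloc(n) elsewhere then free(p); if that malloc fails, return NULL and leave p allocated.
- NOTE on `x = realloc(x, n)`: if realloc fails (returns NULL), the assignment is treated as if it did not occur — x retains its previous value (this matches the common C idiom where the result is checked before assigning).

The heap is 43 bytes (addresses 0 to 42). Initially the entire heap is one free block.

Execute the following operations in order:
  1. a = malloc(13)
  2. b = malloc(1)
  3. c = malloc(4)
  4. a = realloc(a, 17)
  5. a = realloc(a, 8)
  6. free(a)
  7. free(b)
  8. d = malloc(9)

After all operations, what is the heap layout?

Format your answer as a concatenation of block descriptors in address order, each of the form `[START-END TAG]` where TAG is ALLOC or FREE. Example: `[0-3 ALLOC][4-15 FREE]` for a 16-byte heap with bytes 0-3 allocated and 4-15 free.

Answer: [0-8 ALLOC][9-13 FREE][14-17 ALLOC][18-42 FREE]

Derivation:
Op 1: a = malloc(13) -> a = 0; heap: [0-12 ALLOC][13-42 FREE]
Op 2: b = malloc(1) -> b = 13; heap: [0-12 ALLOC][13-13 ALLOC][14-42 FREE]
Op 3: c = malloc(4) -> c = 14; heap: [0-12 ALLOC][13-13 ALLOC][14-17 ALLOC][18-42 FREE]
Op 4: a = realloc(a, 17) -> a = 18; heap: [0-12 FREE][13-13 ALLOC][14-17 ALLOC][18-34 ALLOC][35-42 FREE]
Op 5: a = realloc(a, 8) -> a = 18; heap: [0-12 FREE][13-13 ALLOC][14-17 ALLOC][18-25 ALLOC][26-42 FREE]
Op 6: free(a) -> (freed a); heap: [0-12 FREE][13-13 ALLOC][14-17 ALLOC][18-42 FREE]
Op 7: free(b) -> (freed b); heap: [0-13 FREE][14-17 ALLOC][18-42 FREE]
Op 8: d = malloc(9) -> d = 0; heap: [0-8 ALLOC][9-13 FREE][14-17 ALLOC][18-42 FREE]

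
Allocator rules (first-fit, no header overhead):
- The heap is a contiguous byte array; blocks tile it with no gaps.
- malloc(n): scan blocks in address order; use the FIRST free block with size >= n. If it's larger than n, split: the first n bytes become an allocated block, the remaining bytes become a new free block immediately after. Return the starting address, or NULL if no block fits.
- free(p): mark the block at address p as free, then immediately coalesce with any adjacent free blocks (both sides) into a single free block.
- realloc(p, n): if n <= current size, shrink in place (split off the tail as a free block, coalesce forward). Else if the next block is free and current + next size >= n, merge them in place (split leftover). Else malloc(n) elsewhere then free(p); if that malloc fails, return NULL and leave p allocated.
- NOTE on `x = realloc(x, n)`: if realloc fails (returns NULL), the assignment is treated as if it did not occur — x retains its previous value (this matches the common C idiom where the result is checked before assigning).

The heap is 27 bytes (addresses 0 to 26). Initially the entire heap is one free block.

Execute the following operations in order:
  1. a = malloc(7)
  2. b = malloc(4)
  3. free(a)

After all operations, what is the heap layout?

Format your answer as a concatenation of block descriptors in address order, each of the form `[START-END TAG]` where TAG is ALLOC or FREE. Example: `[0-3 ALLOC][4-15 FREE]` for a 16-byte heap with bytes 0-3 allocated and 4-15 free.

Answer: [0-6 FREE][7-10 ALLOC][11-26 FREE]

Derivation:
Op 1: a = malloc(7) -> a = 0; heap: [0-6 ALLOC][7-26 FREE]
Op 2: b = malloc(4) -> b = 7; heap: [0-6 ALLOC][7-10 ALLOC][11-26 FREE]
Op 3: free(a) -> (freed a); heap: [0-6 FREE][7-10 ALLOC][11-26 FREE]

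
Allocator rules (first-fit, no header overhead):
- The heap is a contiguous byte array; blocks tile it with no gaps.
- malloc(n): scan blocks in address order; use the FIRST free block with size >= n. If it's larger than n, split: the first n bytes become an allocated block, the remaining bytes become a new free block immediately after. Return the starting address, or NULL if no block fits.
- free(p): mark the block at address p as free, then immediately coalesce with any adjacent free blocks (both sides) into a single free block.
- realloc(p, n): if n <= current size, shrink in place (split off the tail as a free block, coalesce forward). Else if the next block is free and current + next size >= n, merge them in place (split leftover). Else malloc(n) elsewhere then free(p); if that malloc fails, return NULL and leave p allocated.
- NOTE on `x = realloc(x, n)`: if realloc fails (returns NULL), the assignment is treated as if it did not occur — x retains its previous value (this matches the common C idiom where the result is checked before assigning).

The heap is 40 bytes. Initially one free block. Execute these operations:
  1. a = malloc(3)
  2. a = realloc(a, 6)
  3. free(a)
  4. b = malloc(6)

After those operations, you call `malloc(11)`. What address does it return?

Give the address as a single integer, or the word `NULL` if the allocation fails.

Op 1: a = malloc(3) -> a = 0; heap: [0-2 ALLOC][3-39 FREE]
Op 2: a = realloc(a, 6) -> a = 0; heap: [0-5 ALLOC][6-39 FREE]
Op 3: free(a) -> (freed a); heap: [0-39 FREE]
Op 4: b = malloc(6) -> b = 0; heap: [0-5 ALLOC][6-39 FREE]
malloc(11): first-fit scan over [0-5 ALLOC][6-39 FREE] -> 6

Answer: 6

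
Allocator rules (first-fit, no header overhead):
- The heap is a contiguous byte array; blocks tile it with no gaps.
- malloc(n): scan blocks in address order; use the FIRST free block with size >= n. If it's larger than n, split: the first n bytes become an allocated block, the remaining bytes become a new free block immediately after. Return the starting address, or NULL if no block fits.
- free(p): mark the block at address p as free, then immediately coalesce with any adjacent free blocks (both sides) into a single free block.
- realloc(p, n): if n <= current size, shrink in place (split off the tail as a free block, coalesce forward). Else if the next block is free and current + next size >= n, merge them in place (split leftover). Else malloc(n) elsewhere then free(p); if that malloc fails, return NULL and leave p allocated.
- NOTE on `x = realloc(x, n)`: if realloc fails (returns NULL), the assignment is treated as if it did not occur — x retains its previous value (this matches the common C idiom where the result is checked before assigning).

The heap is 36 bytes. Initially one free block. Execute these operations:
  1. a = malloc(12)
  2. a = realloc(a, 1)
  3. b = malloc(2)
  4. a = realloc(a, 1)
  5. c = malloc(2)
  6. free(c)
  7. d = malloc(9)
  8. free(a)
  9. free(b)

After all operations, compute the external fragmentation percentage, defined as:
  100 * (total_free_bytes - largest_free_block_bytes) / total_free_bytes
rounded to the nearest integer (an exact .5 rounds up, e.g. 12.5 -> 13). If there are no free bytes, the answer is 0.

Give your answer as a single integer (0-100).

Op 1: a = malloc(12) -> a = 0; heap: [0-11 ALLOC][12-35 FREE]
Op 2: a = realloc(a, 1) -> a = 0; heap: [0-0 ALLOC][1-35 FREE]
Op 3: b = malloc(2) -> b = 1; heap: [0-0 ALLOC][1-2 ALLOC][3-35 FREE]
Op 4: a = realloc(a, 1) -> a = 0; heap: [0-0 ALLOC][1-2 ALLOC][3-35 FREE]
Op 5: c = malloc(2) -> c = 3; heap: [0-0 ALLOC][1-2 ALLOC][3-4 ALLOC][5-35 FREE]
Op 6: free(c) -> (freed c); heap: [0-0 ALLOC][1-2 ALLOC][3-35 FREE]
Op 7: d = malloc(9) -> d = 3; heap: [0-0 ALLOC][1-2 ALLOC][3-11 ALLOC][12-35 FREE]
Op 8: free(a) -> (freed a); heap: [0-0 FREE][1-2 ALLOC][3-11 ALLOC][12-35 FREE]
Op 9: free(b) -> (freed b); heap: [0-2 FREE][3-11 ALLOC][12-35 FREE]
Free blocks: [3 24] total_free=27 largest=24 -> 100*(27-24)/27 = 300/27 ≈ 11.111 -> rounds to 11

Answer: 11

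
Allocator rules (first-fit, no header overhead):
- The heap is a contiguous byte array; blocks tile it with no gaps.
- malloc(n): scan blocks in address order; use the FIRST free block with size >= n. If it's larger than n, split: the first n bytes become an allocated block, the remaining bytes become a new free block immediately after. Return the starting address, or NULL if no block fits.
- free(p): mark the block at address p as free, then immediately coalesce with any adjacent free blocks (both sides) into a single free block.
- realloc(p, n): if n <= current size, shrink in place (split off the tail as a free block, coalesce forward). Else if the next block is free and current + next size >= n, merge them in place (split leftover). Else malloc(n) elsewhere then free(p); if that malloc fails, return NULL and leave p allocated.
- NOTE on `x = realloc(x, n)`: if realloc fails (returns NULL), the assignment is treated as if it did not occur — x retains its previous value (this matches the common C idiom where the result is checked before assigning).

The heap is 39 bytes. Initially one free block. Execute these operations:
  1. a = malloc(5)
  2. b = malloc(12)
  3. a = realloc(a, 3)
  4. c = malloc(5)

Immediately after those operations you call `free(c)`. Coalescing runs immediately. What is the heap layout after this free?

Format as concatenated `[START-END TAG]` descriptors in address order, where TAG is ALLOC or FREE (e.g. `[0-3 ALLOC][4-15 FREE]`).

Op 1: a = malloc(5) -> a = 0; heap: [0-4 ALLOC][5-38 FREE]
Op 2: b = malloc(12) -> b = 5; heap: [0-4 ALLOC][5-16 ALLOC][17-38 FREE]
Op 3: a = realloc(a, 3) -> a = 0; heap: [0-2 ALLOC][3-4 FREE][5-16 ALLOC][17-38 FREE]
Op 4: c = malloc(5) -> c = 17; heap: [0-2 ALLOC][3-4 FREE][5-16 ALLOC][17-21 ALLOC][22-38 FREE]
free(c): c = 17 -> block [17-21 ALLOC]; mark free, coalesce with adjacent free neighbors -> [0-2 ALLOC][3-4 FREE][5-16 ALLOC][17-38 FREE]

Answer: [0-2 ALLOC][3-4 FREE][5-16 ALLOC][17-38 FREE]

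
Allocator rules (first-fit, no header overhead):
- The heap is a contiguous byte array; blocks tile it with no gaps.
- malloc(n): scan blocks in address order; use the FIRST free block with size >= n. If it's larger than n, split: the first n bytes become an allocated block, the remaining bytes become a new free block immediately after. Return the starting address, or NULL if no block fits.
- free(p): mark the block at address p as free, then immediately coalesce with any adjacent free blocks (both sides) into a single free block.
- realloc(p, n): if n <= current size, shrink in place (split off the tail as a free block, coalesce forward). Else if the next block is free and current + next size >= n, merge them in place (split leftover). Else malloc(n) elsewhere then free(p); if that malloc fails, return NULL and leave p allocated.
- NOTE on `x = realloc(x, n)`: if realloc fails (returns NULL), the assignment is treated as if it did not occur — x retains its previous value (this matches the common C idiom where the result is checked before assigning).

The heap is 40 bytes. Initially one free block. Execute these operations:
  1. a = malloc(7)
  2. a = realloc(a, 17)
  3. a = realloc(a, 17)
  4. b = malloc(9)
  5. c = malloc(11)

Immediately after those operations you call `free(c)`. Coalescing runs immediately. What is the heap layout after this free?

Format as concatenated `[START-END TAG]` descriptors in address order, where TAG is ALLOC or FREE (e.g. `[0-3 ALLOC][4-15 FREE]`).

Op 1: a = malloc(7) -> a = 0; heap: [0-6 ALLOC][7-39 FREE]
Op 2: a = realloc(a, 17) -> a = 0; heap: [0-16 ALLOC][17-39 FREE]
Op 3: a = realloc(a, 17) -> a = 0; heap: [0-16 ALLOC][17-39 FREE]
Op 4: b = malloc(9) -> b = 17; heap: [0-16 ALLOC][17-25 ALLOC][26-39 FREE]
Op 5: c = malloc(11) -> c = 26; heap: [0-16 ALLOC][17-25 ALLOC][26-36 ALLOC][37-39 FREE]
free(c): c = 26 -> block [26-36 ALLOC]; mark free, coalesce with adjacent free neighbors -> [0-16 ALLOC][17-25 ALLOC][26-39 FREE]

Answer: [0-16 ALLOC][17-25 ALLOC][26-39 FREE]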